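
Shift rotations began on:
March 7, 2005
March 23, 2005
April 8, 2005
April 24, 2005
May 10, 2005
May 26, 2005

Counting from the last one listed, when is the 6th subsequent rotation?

Every event comes 16 days after the last (16, 16, 16, 16, 16).
May 26, 2005 + 16 days = June 11, 2005.
June 11, 2005 + 16 days = June 27, 2005.
June 27, 2005 + 16 days = July 13, 2005.
July 13, 2005 + 16 days = July 29, 2005.
July 29, 2005 + 16 days = August 14, 2005.
August 14, 2005 + 16 days = August 30, 2005.

August 30, 2005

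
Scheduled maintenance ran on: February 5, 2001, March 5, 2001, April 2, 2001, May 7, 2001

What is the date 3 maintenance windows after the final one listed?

August 6, 2001

All dates are Mondays, 28, 28, 35 days apart.
Specifically, the 1st Monday of each month.
1st Monday of June 2001: June 4, 2001.
July 2001 — 1st Monday is July 2, 2001.
1st Monday of August 2001: August 6, 2001.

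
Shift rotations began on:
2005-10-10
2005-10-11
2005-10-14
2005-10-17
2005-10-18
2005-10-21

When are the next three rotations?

Every event lands on a Monday or Tuesday or Friday (gaps cycle 1, 3, 3, 1, 3).
So the schedule is: every Monday, Tuesday and Friday.
The following Monday is 2005-10-24.
The following Tuesday is 2005-10-25.
The following Friday is 2005-10-28.

2005-10-24, 2005-10-25, 2005-10-28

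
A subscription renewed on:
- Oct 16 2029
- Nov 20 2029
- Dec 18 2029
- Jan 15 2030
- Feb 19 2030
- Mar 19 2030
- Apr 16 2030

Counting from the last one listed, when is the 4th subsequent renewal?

These are Tuesdays at 28- or 35-day spacing (35, 28, 28, 35, 28, 28).
The pattern: 3rd Tuesday of the month.
3rd Tuesday of May 2030: May 21 2030.
June 2030 — 3rd Tuesday is Jun 18 2030.
July 2030 — 3rd Tuesday is Jul 16 2030.
August 2030 — 3rd Tuesday is Aug 20 2030.

Aug 20 2030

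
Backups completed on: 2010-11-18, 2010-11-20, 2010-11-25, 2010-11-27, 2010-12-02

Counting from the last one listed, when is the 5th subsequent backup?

The gap pattern 2, 5, 2, 5 repeats every 2 events.
These are the Thursdays and Saturdays of each week.
The following Saturday is 2010-12-04.
The following Thursday is 2010-12-09.
Next Saturday: 2010-12-11.
The following Thursday is 2010-12-16.
Next Saturday: 2010-12-18.

2010-12-18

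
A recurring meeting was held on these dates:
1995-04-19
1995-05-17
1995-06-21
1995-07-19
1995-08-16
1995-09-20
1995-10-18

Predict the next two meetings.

Gaps: 28, 35, 28, 28, 35, 28 days — a mix of 28 and 35. Every date is a Wednesday.
Each is the 3rd Wednesday of its month.
3rd Wednesday of November 1995: 1995-11-15.
December 1995 — 3rd Wednesday is 1995-12-20.

1995-11-15, 1995-12-20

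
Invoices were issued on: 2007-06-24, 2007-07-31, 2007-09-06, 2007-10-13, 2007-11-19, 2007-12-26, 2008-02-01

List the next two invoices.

The spacing is 37, 37, 37, 37, 37, 37 days — always 37 days.
2008-02-01 + 37 days = 2008-03-09.
2008-03-09 + 37 days = 2008-04-15.

2008-03-09, 2008-04-15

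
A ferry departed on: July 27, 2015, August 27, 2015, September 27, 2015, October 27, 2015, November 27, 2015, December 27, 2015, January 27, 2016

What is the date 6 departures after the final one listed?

July 27, 2016

Gaps: 31, 31, 30, 31, 30, 31 days — not constant. Every event is on the 27th of the month.
Pattern: the 27th of each month.
Next: February 2016 → February 27, 2016.
Next: March 2016 → March 27, 2016.
Next: April 2016 → April 27, 2016.
May 2016: May 27, 2016.
June 2016: June 27, 2016.
Next: July 2016 → July 27, 2016.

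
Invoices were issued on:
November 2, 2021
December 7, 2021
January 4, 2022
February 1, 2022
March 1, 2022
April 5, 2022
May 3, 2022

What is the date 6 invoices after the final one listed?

These are Tuesdays at 28- or 35-day spacing (35, 28, 28, 28, 35, 28).
The pattern: 1st Tuesday of the month.
June 2022 — 1st Tuesday is June 7, 2022.
1st Tuesday of July 2022: July 5, 2022.
August 2022 — 1st Tuesday is August 2, 2022.
1st Tuesday of September 2022: September 6, 2022.
1st Tuesday of October 2022: October 4, 2022.
November 2022 — 1st Tuesday is November 1, 2022.

November 1, 2022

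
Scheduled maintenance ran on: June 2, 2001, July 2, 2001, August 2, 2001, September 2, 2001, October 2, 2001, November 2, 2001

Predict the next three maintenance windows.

December 2, 2001; January 2, 2002; February 2, 2002

Each date is the 2nd; the gaps (30, 31, 31, 30, 31) track the month lengths.
The rule is the 2nd of each month.
December 2001: December 2, 2001.
January 2002: January 2, 2002.
Next: February 2002 → February 2, 2002.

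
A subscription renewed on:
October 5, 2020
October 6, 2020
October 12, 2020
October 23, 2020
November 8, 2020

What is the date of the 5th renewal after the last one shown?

Gaps: 1, 6, 11, 16 days — each gap is 5 larger than the previous one.
Next gap: 21 days. November 8, 2020 + 21 days = November 29, 2020.
Next gap: 26 days. November 29, 2020 + 26 days = December 25, 2020.
Next gap: 31 days. December 25, 2020 + 31 days = January 25, 2021.
Next gap: 36 days. January 25, 2021 + 36 days = March 2, 2021.
Next gap: 41 days. March 2, 2021 + 41 days = April 12, 2021.

April 12, 2021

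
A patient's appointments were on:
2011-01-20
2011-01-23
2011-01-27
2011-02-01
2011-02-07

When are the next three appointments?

Gaps: 3, 4, 5, 6 days — each gap is 1 larger than the previous one.
Next gap: 7 days. 2011-02-07 + 7 days = 2011-02-14.
Next gap: 8 days. 2011-02-14 + 8 days = 2011-02-22.
Next gap: 9 days. 2011-02-22 + 9 days = 2011-03-03.

2011-02-14, 2011-02-22, 2011-03-03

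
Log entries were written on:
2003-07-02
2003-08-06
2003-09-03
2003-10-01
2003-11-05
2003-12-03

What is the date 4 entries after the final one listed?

2004-04-07

These are Wednesdays at 28- or 35-day spacing (35, 28, 28, 35, 28).
The pattern: 1st Wednesday of the month.
January 2004 — 1st Wednesday is 2004-01-07.
February 2004 — 1st Wednesday is 2004-02-04.
1st Wednesday of March 2004: 2004-03-03.
1st Wednesday of April 2004: 2004-04-07.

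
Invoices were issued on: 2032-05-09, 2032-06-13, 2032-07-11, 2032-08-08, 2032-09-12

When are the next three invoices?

All dates are Sundays, 35, 28, 28, 35 days apart.
Specifically, the 2nd Sunday of each month.
October 2032 — 2nd Sunday is 2032-10-10.
2nd Sunday of November 2032: 2032-11-14.
2nd Sunday of December 2032: 2032-12-12.

2032-10-10, 2032-11-14, 2032-12-12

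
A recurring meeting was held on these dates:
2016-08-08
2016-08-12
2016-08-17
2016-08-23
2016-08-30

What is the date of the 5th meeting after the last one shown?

The spacing grows by 1 each time: 4, 5, 6, 7 days.
Next gap: 8 days. 2016-08-30 + 8 days = 2016-09-07.
Next gap: 9 days. 2016-09-07 + 9 days = 2016-09-16.
Next gap: 10 days. 2016-09-16 + 10 days = 2016-09-26.
Next gap: 11 days. 2016-09-26 + 11 days = 2016-10-07.
Next gap: 12 days. 2016-10-07 + 12 days = 2016-10-19.

2016-10-19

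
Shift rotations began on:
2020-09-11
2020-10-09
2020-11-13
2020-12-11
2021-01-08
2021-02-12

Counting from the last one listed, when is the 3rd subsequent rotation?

2021-05-14

Gaps: 28, 35, 28, 28, 35 days — a mix of 28 and 35. Every date is a Friday.
Each is the 2nd Friday of its month.
March 2021 — 2nd Friday is 2021-03-12.
April 2021 — 2nd Friday is 2021-04-09.
May 2021 — 2nd Friday is 2021-05-14.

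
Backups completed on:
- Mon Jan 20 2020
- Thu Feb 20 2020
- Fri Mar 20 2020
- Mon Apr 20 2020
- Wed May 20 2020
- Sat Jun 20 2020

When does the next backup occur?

Mon Jul 20 2020

Each date is the 20th; the gaps (31, 29, 31, 30, 31) track the month lengths.
The rule is the 20th of each month.
Next: July 2020 → Mon Jul 20 2020.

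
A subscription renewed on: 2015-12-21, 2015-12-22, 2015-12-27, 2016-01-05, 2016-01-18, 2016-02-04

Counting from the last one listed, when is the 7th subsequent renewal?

2016-09-22

Gaps: 1, 5, 9, 13, 17 days — each gap is 4 larger than the previous one.
Next gap: 21 days. 2016-02-04 + 21 days = 2016-02-25.
Next gap: 25 days. 2016-02-25 + 25 days = 2016-03-21.
Next gap: 29 days. 2016-03-21 + 29 days = 2016-04-19.
Next gap: 33 days. 2016-04-19 + 33 days = 2016-05-22.
Next gap: 37 days. 2016-05-22 + 37 days = 2016-06-28.
Next gap: 41 days. 2016-06-28 + 41 days = 2016-08-08.
Next gap: 45 days. 2016-08-08 + 45 days = 2016-09-22.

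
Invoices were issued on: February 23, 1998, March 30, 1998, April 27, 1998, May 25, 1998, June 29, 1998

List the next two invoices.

July 27, 1998; August 31, 1998

All Mondays; the gaps (35, 28, 28, 35) vary with month length.
This is the last Monday of each month.
Last Monday of July 1998: July 27, 1998.
August 1998 ends with Monday August 31, 1998.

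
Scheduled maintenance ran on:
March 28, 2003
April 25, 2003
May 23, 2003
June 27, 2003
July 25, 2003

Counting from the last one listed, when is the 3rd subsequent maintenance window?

All dates are Fridays, 28, 28, 35, 28 days apart.
Specifically, the 4th Friday of each month.
August 2003 — 4th Friday is August 22, 2003.
4th Friday of September 2003: September 26, 2003.
4th Friday of October 2003: October 24, 2003.

October 24, 2003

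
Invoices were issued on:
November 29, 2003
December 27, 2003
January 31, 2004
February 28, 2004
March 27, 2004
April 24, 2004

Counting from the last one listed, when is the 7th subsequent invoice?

November 27, 2004

Every date is a Saturday; gaps 28, 35, 28, 28, 28 days.
Each is the last Saturday of its month (at least one falls on the 29th or later, ruling out '4th Saturday').
May 2004 ends with Saturday May 29, 2004.
Last Saturday of June 2004: June 26, 2004.
Last Saturday of July 2004: July 31, 2004.
August 2004 ends with Saturday August 28, 2004.
September 2004 ends with Saturday September 25, 2004.
Last Saturday of October 2004: October 30, 2004.
Last Saturday of November 2004: November 27, 2004.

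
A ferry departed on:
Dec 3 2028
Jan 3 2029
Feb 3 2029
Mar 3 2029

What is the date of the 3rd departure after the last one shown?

Jun 3 2029

Each date is the 3rd; the gaps (31, 31, 28) track the month lengths.
The rule is the 3rd of each month.
April 2029: Apr 3 2029.
May 2029: May 3 2029.
Next: June 2029 → Jun 3 2029.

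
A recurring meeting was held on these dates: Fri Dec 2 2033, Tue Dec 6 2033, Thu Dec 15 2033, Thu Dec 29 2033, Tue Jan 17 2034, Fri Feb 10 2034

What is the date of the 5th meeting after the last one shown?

Gaps: 4, 9, 14, 19, 24 days — each gap is 5 larger than the previous one.
Next gap: 29 days. Fri Feb 10 2034 + 29 days = Sat Mar 11 2034.
Next gap: 34 days. Sat Mar 11 2034 + 34 days = Fri Apr 14 2034.
Next gap: 39 days. Fri Apr 14 2034 + 39 days = Tue May 23 2034.
Next gap: 44 days. Tue May 23 2034 + 44 days = Thu Jul 6 2034.
Next gap: 49 days. Thu Jul 6 2034 + 49 days = Thu Aug 24 2034.

Thu Aug 24 2034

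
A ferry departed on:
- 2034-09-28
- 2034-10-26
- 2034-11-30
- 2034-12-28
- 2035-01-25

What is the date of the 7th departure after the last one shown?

These are Thursdays with 28, 35, 28, 28-day gaps.
Each is the final Thursday of its month — 2034-11-30 is past the 28th, so '4th Thursday' doesn't fit.
Last Thursday of February 2035: 2035-02-22.
March 2035 ends with Thursday 2035-03-29.
April 2035 ends with Thursday 2035-04-26.
Last Thursday of May 2035: 2035-05-31.
June 2035 ends with Thursday 2035-06-28.
Last Thursday of July 2035: 2035-07-26.
Last Thursday of August 2035: 2035-08-30.

2035-08-30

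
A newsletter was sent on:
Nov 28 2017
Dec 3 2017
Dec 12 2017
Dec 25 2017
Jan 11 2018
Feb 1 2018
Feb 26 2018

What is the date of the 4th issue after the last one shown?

Intervals are 5, 9, 13, 17, 21, 25 days — an arithmetic progression with common difference 4.
Next gap: 29 days. Feb 26 2018 + 29 days = Mar 27 2018.
Next gap: 33 days. Mar 27 2018 + 33 days = Apr 29 2018.
Next gap: 37 days. Apr 29 2018 + 37 days = Jun 5 2018.
Next gap: 41 days. Jun 5 2018 + 41 days = Jul 16 2018.

Jul 16 2018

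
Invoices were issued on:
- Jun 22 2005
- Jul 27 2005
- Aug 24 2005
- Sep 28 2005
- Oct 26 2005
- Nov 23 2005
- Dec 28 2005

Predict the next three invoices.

Gaps: 35, 28, 35, 28, 28, 35 days — a mix of 28 and 35. Every date is a Wednesday.
Each is the 4th Wednesday of its month.
4th Wednesday of January 2006: Jan 25 2006.
February 2006 — 4th Wednesday is Feb 22 2006.
March 2006 — 4th Wednesday is Mar 22 2006.

Jan 25 2006, Feb 22 2006, Mar 22 2006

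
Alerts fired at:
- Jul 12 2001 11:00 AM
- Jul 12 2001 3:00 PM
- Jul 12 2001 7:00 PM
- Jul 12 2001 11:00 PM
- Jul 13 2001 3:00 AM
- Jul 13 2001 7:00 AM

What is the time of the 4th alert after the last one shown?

Gaps: 4, 4, 4, 4, 4 hours — each event is 4 hours after the previous one.
Jul 13 2001 7:00 AM + 4 h = Jul 13 2001 11:00 AM.
Jul 13 2001 11:00 AM + 4 h = Jul 13 2001 3:00 PM.
Jul 13 2001 3:00 PM + 4 h = Jul 13 2001 7:00 PM.
Jul 13 2001 7:00 PM + 4 h = Jul 13 2001 11:00 PM.

Jul 13 2001 11:00 PM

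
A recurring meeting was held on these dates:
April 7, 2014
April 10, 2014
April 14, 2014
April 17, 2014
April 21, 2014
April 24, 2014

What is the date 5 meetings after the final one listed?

May 12, 2014

The gap pattern 3, 4, 3, 4, 3 repeats every 2 events.
These are the Mondays and Thursdays of each week.
The following Monday is April 28, 2014.
Next Thursday: May 1, 2014.
Next Monday: May 5, 2014.
The following Thursday is May 8, 2014.
Next Monday: May 12, 2014.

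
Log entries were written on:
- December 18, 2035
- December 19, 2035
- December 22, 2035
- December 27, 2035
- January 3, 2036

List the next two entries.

January 12, 2036; January 23, 2036

Gaps: 1, 3, 5, 7 days — each gap is 2 larger than the previous one.
Next gap: 9 days. January 3, 2036 + 9 days = January 12, 2036.
Next gap: 11 days. January 12, 2036 + 11 days = January 23, 2036.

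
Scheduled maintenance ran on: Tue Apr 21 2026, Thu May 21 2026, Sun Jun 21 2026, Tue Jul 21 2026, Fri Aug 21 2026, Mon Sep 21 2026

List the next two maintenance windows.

Wed Oct 21 2026, Sat Nov 21 2026

Each date is the 21st; the gaps (30, 31, 30, 31, 31) track the month lengths.
The rule is the 21st of each month.
October 2026: Wed Oct 21 2026.
November 2026: Sat Nov 21 2026.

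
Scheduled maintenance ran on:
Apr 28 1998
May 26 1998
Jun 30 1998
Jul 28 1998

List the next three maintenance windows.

Aug 25 1998, Sep 29 1998, Oct 27 1998

All Tuesdays; the gaps (28, 35, 28) vary with month length.
This is the last Tuesday of each month.
August 1998 ends with Tuesday Aug 25 1998.
Last Tuesday of September 1998: Sep 29 1998.
Last Tuesday of October 1998: Oct 27 1998.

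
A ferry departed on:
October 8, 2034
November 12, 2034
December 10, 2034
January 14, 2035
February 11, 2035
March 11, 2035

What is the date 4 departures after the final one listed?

July 8, 2035

All dates are Sundays, 35, 28, 35, 28, 28 days apart.
Specifically, the 2nd Sunday of each month.
April 2035 — 2nd Sunday is April 8, 2035.
May 2035 — 2nd Sunday is May 13, 2035.
2nd Sunday of June 2035: June 10, 2035.
2nd Sunday of July 2035: July 8, 2035.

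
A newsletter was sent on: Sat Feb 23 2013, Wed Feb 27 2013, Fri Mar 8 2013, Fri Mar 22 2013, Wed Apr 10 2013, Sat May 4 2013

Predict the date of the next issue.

Intervals are 4, 9, 14, 19, 24 days — an arithmetic progression with common difference 5.
Next gap: 29 days. Sat May 4 2013 + 29 days = Sun Jun 2 2013.

Sun Jun 2 2013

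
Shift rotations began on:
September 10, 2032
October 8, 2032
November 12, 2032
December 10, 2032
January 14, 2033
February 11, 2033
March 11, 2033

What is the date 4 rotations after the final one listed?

July 8, 2033

These are Fridays at 28- or 35-day spacing (28, 35, 28, 35, 28, 28).
The pattern: 2nd Friday of the month.
2nd Friday of April 2033: April 8, 2033.
2nd Friday of May 2033: May 13, 2033.
2nd Friday of June 2033: June 10, 2033.
July 2033 — 2nd Friday is July 8, 2033.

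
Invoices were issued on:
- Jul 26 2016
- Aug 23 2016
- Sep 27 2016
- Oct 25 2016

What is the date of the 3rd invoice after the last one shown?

All dates are Tuesdays, 28, 35, 28 days apart.
Specifically, the 4th Tuesday of each month.
4th Tuesday of November 2016: Nov 22 2016.
4th Tuesday of December 2016: Dec 27 2016.
January 2017 — 4th Tuesday is Jan 24 2017.

Jan 24 2017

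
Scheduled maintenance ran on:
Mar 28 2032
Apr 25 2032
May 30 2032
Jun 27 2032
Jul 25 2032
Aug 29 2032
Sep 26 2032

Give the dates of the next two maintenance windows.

Oct 31 2032, Nov 28 2032

All Sundays; the gaps (28, 35, 28, 28, 35, 28) vary with month length.
This is the last Sunday of each month.
Last Sunday of October 2032: Oct 31 2032.
Last Sunday of November 2032: Nov 28 2032.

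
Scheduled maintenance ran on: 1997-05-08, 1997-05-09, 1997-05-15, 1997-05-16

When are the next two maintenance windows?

Every event lands on a Thursday or Friday (gaps cycle 1, 6, 1).
So the schedule is: every Thursday and Friday.
The following Thursday is 1997-05-22.
The following Friday is 1997-05-23.

1997-05-22, 1997-05-23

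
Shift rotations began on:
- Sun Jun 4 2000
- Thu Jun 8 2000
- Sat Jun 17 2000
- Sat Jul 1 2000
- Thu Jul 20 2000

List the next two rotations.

Intervals are 4, 9, 14, 19 days — an arithmetic progression with common difference 5.
Next gap: 24 days. Thu Jul 20 2000 + 24 days = Sun Aug 13 2000.
Next gap: 29 days. Sun Aug 13 2000 + 29 days = Mon Sep 11 2000.

Sun Aug 13 2000, Mon Sep 11 2000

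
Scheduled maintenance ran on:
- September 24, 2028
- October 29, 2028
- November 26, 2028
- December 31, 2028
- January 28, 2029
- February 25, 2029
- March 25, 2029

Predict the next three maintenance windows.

April 29, 2029; May 27, 2029; June 24, 2029

These are Sundays with 35, 28, 35, 28, 28, 28-day gaps.
Each is the final Sunday of its month — October 29, 2028 is past the 28th, so '4th Sunday' doesn't fit.
Last Sunday of April 2029: April 29, 2029.
May 2029 ends with Sunday May 27, 2029.
Last Sunday of June 2029: June 24, 2029.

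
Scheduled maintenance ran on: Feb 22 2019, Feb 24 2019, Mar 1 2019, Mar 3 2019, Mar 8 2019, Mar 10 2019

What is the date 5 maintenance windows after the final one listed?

The gap pattern 2, 5, 2, 5, 2 repeats every 2 events.
These are the Fridays and Sundays of each week.
The following Friday is Mar 15 2019.
The following Sunday is Mar 17 2019.
The following Friday is Mar 22 2019.
The following Sunday is Mar 24 2019.
The following Friday is Mar 29 2019.

Mar 29 2019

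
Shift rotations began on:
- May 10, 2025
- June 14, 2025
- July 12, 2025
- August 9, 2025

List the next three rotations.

All dates are Saturdays, 35, 28, 28 days apart.
Specifically, the 2nd Saturday of each month.
2nd Saturday of September 2025: September 13, 2025.
October 2025 — 2nd Saturday is October 11, 2025.
2nd Saturday of November 2025: November 8, 2025.

September 13, 2025; October 11, 2025; November 8, 2025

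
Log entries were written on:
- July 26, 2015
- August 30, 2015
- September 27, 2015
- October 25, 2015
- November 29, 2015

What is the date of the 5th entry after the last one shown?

Every date is a Sunday; gaps 35, 28, 28, 35 days.
Each is the last Sunday of its month (at least one falls on the 29th or later, ruling out '4th Sunday').
Last Sunday of December 2015: December 27, 2015.
January 2016 ends with Sunday January 31, 2016.
February 2016 ends with Sunday February 28, 2016.
March 2016 ends with Sunday March 27, 2016.
Last Sunday of April 2016: April 24, 2016.

April 24, 2016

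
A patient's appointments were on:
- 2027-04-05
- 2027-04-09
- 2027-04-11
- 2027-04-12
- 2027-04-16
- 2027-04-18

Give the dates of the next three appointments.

2027-04-19, 2027-04-23, 2027-04-25

The gap pattern 4, 2, 1, 4, 2 repeats every 3 events.
These are the Mondays, Fridays and Sundays of each week.
The following Monday is 2027-04-19.
Next Friday: 2027-04-23.
The following Sunday is 2027-04-25.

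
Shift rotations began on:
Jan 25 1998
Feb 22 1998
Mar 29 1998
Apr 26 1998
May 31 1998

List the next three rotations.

Every date is a Sunday; gaps 28, 35, 28, 35 days.
Each is the last Sunday of its month (at least one falls on the 29th or later, ruling out '4th Sunday').
Last Sunday of June 1998: Jun 28 1998.
July 1998 ends with Sunday Jul 26 1998.
Last Sunday of August 1998: Aug 30 1998.

Jun 28 1998, Jul 26 1998, Aug 30 1998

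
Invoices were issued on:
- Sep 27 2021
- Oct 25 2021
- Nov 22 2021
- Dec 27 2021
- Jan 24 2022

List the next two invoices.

Feb 28 2022, Mar 28 2022

All dates are Mondays, 28, 28, 35, 28 days apart.
Specifically, the 4th Monday of each month.
4th Monday of February 2022: Feb 28 2022.
March 2022 — 4th Monday is Mar 28 2022.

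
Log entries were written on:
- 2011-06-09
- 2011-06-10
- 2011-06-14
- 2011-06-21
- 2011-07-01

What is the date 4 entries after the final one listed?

Intervals are 1, 4, 7, 10 days — an arithmetic progression with common difference 3.
Next gap: 13 days. 2011-07-01 + 13 days = 2011-07-14.
Next gap: 16 days. 2011-07-14 + 16 days = 2011-07-30.
Next gap: 19 days. 2011-07-30 + 19 days = 2011-08-18.
Next gap: 22 days. 2011-08-18 + 22 days = 2011-09-09.

2011-09-09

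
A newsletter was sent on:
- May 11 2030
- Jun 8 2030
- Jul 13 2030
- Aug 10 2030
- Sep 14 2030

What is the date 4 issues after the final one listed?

All dates are Saturdays, 28, 35, 28, 35 days apart.
Specifically, the 2nd Saturday of each month.
2nd Saturday of October 2030: Oct 12 2030.
2nd Saturday of November 2030: Nov 9 2030.
2nd Saturday of December 2030: Dec 14 2030.
2nd Saturday of January 2031: Jan 11 2031.

Jan 11 2031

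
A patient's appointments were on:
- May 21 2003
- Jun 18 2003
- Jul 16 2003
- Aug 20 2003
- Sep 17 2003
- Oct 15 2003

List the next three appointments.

Gaps: 28, 28, 35, 28, 28 days — a mix of 28 and 35. Every date is a Wednesday.
Each is the 3rd Wednesday of its month.
3rd Wednesday of November 2003: Nov 19 2003.
3rd Wednesday of December 2003: Dec 17 2003.
January 2004 — 3rd Wednesday is Jan 21 2004.

Nov 19 2003, Dec 17 2003, Jan 21 2004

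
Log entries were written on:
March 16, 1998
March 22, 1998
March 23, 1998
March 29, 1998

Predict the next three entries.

Gaps: 6, 1, 6 days — not constant, but cyclic with period 2.
The events fall on every Monday and Sunday.
The following Monday is March 30, 1998.
Next Sunday: April 5, 1998.
Next Monday: April 6, 1998.

March 30, 1998; April 5, 1998; April 6, 1998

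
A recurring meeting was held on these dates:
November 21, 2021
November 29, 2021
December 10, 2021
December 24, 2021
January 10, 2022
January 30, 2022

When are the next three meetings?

February 22, 2022; March 20, 2022; April 18, 2022

The spacing grows by 3 each time: 8, 11, 14, 17, 20 days.
Next gap: 23 days. January 30, 2022 + 23 days = February 22, 2022.
Next gap: 26 days. February 22, 2022 + 26 days = March 20, 2022.
Next gap: 29 days. March 20, 2022 + 29 days = April 18, 2022.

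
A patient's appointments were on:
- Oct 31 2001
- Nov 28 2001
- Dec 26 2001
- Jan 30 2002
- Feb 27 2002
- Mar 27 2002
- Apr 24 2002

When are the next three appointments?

These are Wednesdays with 28, 28, 35, 28, 28, 28-day gaps.
Each is the final Wednesday of its month — Oct 31 2001 is past the 28th, so '4th Wednesday' doesn't fit.
May 2002 ends with Wednesday May 29 2002.
Last Wednesday of June 2002: Jun 26 2002.
Last Wednesday of July 2002: Jul 31 2002.

May 29 2002, Jun 26 2002, Jul 31 2002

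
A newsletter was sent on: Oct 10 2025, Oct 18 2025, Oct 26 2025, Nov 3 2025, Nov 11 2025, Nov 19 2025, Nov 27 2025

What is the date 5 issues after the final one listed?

Jan 6 2026

Every event comes 8 days after the last (8, 8, 8, 8, 8, 8).
Nov 27 2025 + 8 days = Dec 5 2025.
Dec 5 2025 + 8 days = Dec 13 2025.
Dec 13 2025 + 8 days = Dec 21 2025.
Dec 21 2025 + 8 days = Dec 29 2025.
Dec 29 2025 + 8 days = Jan 6 2026.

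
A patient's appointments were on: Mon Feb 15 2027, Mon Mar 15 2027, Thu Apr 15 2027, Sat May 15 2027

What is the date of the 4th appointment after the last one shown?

Wed Sep 15 2027

Gaps: 28, 31, 30 days — not constant. Every event is on the 15th of the month.
Pattern: the 15th of each month.
Next: June 2027 → Tue Jun 15 2027.
July 2027: Thu Jul 15 2027.
Next: August 2027 → Sun Aug 15 2027.
September 2027: Wed Sep 15 2027.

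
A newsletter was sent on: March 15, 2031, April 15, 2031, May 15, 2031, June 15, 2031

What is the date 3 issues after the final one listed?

The day-of-month is always 15 (31, 30, 31 days between events).
So this recurs on the 15th of each month.
July 2031: July 15, 2031.
August 2031: August 15, 2031.
September 2031: September 15, 2031.

September 15, 2031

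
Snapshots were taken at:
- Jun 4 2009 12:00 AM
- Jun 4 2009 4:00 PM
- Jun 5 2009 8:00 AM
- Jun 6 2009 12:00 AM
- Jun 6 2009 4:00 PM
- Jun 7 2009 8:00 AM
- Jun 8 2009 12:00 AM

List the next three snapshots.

The interval is a steady 16 hours (16, 16, 16, 16, 16, 16).
Jun 8 2009 12:00 AM + 16 h = Jun 8 2009 4:00 PM.
Jun 8 2009 4:00 PM + 16 h = Jun 9 2009 8:00 AM.
Jun 9 2009 8:00 AM + 16 h = Jun 10 2009 12:00 AM.

Jun 8 2009 4:00 PM, Jun 9 2009 8:00 AM, Jun 10 2009 12:00 AM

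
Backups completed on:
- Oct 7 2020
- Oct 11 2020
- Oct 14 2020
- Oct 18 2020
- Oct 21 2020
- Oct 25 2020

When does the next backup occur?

The gap pattern 4, 3, 4, 3, 4 repeats every 2 events.
These are the Wednesdays and Sundays of each week.
The following Wednesday is Oct 28 2020.

Oct 28 2020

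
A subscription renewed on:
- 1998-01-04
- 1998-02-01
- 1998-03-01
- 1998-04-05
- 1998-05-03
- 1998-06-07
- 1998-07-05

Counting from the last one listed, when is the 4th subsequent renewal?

Gaps: 28, 28, 35, 28, 35, 28 days — a mix of 28 and 35. Every date is a Sunday.
Each is the 1st Sunday of its month.
1st Sunday of August 1998: 1998-08-02.
1st Sunday of September 1998: 1998-09-06.
1st Sunday of October 1998: 1998-10-04.
1st Sunday of November 1998: 1998-11-01.

1998-11-01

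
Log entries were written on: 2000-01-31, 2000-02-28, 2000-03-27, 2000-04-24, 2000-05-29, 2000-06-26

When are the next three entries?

2000-07-31, 2000-08-28, 2000-09-25

These are Mondays with 28, 28, 28, 35, 28-day gaps.
Each is the final Monday of its month — 2000-01-31 is past the 28th, so '4th Monday' doesn't fit.
July 2000 ends with Monday 2000-07-31.
Last Monday of August 2000: 2000-08-28.
September 2000 ends with Monday 2000-09-25.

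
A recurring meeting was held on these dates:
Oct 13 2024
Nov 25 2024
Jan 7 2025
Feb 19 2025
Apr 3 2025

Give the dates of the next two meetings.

May 16 2025, Jun 28 2025

Every event comes 43 days after the last (43, 43, 43, 43).
Apr 3 2025 + 43 days = May 16 2025.
May 16 2025 + 43 days = Jun 28 2025.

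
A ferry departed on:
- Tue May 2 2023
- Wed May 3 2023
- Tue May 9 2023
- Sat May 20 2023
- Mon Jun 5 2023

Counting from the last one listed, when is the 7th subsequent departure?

Mon Feb 12 2024

Gaps: 1, 6, 11, 16 days — each gap is 5 larger than the previous one.
Next gap: 21 days. Mon Jun 5 2023 + 21 days = Mon Jun 26 2023.
Next gap: 26 days. Mon Jun 26 2023 + 26 days = Sat Jul 22 2023.
Next gap: 31 days. Sat Jul 22 2023 + 31 days = Tue Aug 22 2023.
Next gap: 36 days. Tue Aug 22 2023 + 36 days = Wed Sep 27 2023.
Next gap: 41 days. Wed Sep 27 2023 + 41 days = Tue Nov 7 2023.
Next gap: 46 days. Tue Nov 7 2023 + 46 days = Sat Dec 23 2023.
Next gap: 51 days. Sat Dec 23 2023 + 51 days = Mon Feb 12 2024.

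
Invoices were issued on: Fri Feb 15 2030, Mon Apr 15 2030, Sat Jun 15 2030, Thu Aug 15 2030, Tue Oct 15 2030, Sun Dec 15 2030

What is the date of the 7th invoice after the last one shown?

Gaps: 59, 61, 61, 61, 61 days — not constant. Every event is on the 15th of the month.
Pattern: the 15th of every 2 months.
Next: February 2031 → Sat Feb 15 2031.
Next: April 2031 → Tue Apr 15 2031.
June 2031: Sun Jun 15 2031.
August 2031: Fri Aug 15 2031.
October 2031: Wed Oct 15 2031.
Next: December 2031 → Mon Dec 15 2031.
Next: February 2032 → Sun Feb 15 2032.

Sun Feb 15 2032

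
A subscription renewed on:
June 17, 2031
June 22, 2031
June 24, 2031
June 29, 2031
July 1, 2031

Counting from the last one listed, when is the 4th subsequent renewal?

July 15, 2031

Every event lands on a Tuesday or Sunday (gaps cycle 5, 2, 5, 2).
So the schedule is: every Tuesday and Sunday.
Next Sunday: July 6, 2031.
The following Tuesday is July 8, 2031.
Next Sunday: July 13, 2031.
Next Tuesday: July 15, 2031.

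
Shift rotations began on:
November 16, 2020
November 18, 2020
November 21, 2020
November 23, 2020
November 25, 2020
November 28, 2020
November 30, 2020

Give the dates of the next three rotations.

Gaps: 2, 3, 2, 2, 3, 2 days — not constant, but cyclic with period 3.
The events fall on every Monday, Wednesday and Saturday.
The following Wednesday is December 2, 2020.
The following Saturday is December 5, 2020.
Next Monday: December 7, 2020.

December 2, 2020; December 5, 2020; December 7, 2020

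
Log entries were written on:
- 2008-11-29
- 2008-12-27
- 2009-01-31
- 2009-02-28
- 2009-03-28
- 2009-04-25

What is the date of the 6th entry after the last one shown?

2009-10-31

Every date is a Saturday; gaps 28, 35, 28, 28, 28 days.
Each is the last Saturday of its month (at least one falls on the 29th or later, ruling out '4th Saturday').
May 2009 ends with Saturday 2009-05-30.
Last Saturday of June 2009: 2009-06-27.
July 2009 ends with Saturday 2009-07-25.
August 2009 ends with Saturday 2009-08-29.
Last Saturday of September 2009: 2009-09-26.
October 2009 ends with Saturday 2009-10-31.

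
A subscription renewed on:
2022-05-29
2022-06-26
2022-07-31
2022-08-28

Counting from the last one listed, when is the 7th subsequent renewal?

2023-03-26

These are Sundays with 28, 35, 28-day gaps.
Each is the final Sunday of its month — 2022-05-29 is past the 28th, so '4th Sunday' doesn't fit.
Last Sunday of September 2022: 2022-09-25.
October 2022 ends with Sunday 2022-10-30.
November 2022 ends with Sunday 2022-11-27.
December 2022 ends with Sunday 2022-12-25.
January 2023 ends with Sunday 2023-01-29.
February 2023 ends with Sunday 2023-02-26.
Last Sunday of March 2023: 2023-03-26.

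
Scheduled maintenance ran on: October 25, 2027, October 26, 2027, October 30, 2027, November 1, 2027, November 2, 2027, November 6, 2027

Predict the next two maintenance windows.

November 8, 2027; November 9, 2027

Gaps: 1, 4, 2, 1, 4 days — not constant, but cyclic with period 3.
The events fall on every Monday, Tuesday and Saturday.
Next Monday: November 8, 2027.
The following Tuesday is November 9, 2027.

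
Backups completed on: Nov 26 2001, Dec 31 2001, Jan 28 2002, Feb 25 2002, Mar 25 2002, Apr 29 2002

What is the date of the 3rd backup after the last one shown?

Jul 29 2002

All Mondays; the gaps (35, 28, 28, 28, 35) vary with month length.
This is the last Monday of each month.
Last Monday of May 2002: May 27 2002.
Last Monday of June 2002: Jun 24 2002.
Last Monday of July 2002: Jul 29 2002.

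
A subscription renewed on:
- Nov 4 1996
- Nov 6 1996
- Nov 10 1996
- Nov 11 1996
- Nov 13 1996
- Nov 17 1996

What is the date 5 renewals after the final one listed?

Nov 27 1996

Gaps: 2, 4, 1, 2, 4 days — not constant, but cyclic with period 3.
The events fall on every Monday, Wednesday and Sunday.
Next Monday: Nov 18 1996.
The following Wednesday is Nov 20 1996.
Next Sunday: Nov 24 1996.
The following Monday is Nov 25 1996.
The following Wednesday is Nov 27 1996.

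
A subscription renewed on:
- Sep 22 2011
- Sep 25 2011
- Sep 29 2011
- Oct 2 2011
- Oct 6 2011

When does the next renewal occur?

Every event lands on a Thursday or Sunday (gaps cycle 3, 4, 3, 4).
So the schedule is: every Thursday and Sunday.
Next Sunday: Oct 9 2011.

Oct 9 2011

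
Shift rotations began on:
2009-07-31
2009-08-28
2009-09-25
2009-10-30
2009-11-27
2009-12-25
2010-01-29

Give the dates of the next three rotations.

All Fridays; the gaps (28, 28, 35, 28, 28, 35) vary with month length.
This is the last Friday of each month.
Last Friday of February 2010: 2010-02-26.
March 2010 ends with Friday 2010-03-26.
Last Friday of April 2010: 2010-04-30.

2010-02-26, 2010-03-26, 2010-04-30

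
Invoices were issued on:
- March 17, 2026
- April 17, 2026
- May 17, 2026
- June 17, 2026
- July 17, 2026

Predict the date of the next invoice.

August 17, 2026

Each date is the 17th; the gaps (31, 30, 31, 30) track the month lengths.
The rule is the 17th of each month.
August 2026: August 17, 2026.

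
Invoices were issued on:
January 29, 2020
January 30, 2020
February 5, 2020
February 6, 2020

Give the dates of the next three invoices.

February 12, 2020; February 13, 2020; February 19, 2020

The gap pattern 1, 6, 1 repeats every 2 events.
These are the Wednesdays and Thursdays of each week.
The following Wednesday is February 12, 2020.
Next Thursday: February 13, 2020.
Next Wednesday: February 19, 2020.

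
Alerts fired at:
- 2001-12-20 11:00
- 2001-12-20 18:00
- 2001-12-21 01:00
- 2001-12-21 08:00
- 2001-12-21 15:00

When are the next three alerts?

2001-12-21 22:00, 2001-12-22 05:00, 2001-12-22 12:00

Spacing: 7, 7, 7, 7 h — constant 7 h.
2001-12-21 15:00 + 7 h = 2001-12-21 22:00.
2001-12-21 22:00 + 7 h = 2001-12-22 05:00.
2001-12-22 05:00 + 7 h = 2001-12-22 12:00.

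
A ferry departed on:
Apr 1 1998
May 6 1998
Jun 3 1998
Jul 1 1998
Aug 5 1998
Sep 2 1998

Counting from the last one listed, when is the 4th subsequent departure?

These are Wednesdays at 28- or 35-day spacing (35, 28, 28, 35, 28).
The pattern: 1st Wednesday of the month.
October 1998 — 1st Wednesday is Oct 7 1998.
1st Wednesday of November 1998: Nov 4 1998.
1st Wednesday of December 1998: Dec 2 1998.
January 1999 — 1st Wednesday is Jan 6 1999.

Jan 6 1999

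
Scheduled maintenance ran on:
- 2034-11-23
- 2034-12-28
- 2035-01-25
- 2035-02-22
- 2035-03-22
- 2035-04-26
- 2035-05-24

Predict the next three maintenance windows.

2035-06-28, 2035-07-26, 2035-08-23

These are Thursdays at 28- or 35-day spacing (35, 28, 28, 28, 35, 28).
The pattern: 4th Thursday of the month.
4th Thursday of June 2035: 2035-06-28.
4th Thursday of July 2035: 2035-07-26.
4th Thursday of August 2035: 2035-08-23.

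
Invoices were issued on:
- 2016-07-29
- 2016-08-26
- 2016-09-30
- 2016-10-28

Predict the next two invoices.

These are Fridays with 28, 35, 28-day gaps.
Each is the final Friday of its month — 2016-07-29 is past the 28th, so '4th Friday' doesn't fit.
November 2016 ends with Friday 2016-11-25.
Last Friday of December 2016: 2016-12-30.

2016-11-25, 2016-12-30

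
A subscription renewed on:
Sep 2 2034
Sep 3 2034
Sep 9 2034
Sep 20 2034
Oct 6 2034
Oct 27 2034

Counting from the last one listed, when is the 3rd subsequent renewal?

The spacing grows by 5 each time: 1, 6, 11, 16, 21 days.
Next gap: 26 days. Oct 27 2034 + 26 days = Nov 22 2034.
Next gap: 31 days. Nov 22 2034 + 31 days = Dec 23 2034.
Next gap: 36 days. Dec 23 2034 + 36 days = Jan 28 2035.

Jan 28 2035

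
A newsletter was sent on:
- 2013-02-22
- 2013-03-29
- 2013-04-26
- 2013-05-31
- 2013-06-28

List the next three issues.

These are Fridays with 35, 28, 35, 28-day gaps.
Each is the final Friday of its month — 2013-03-29 is past the 28th, so '4th Friday' doesn't fit.
Last Friday of July 2013: 2013-07-26.
Last Friday of August 2013: 2013-08-30.
September 2013 ends with Friday 2013-09-27.

2013-07-26, 2013-08-30, 2013-09-27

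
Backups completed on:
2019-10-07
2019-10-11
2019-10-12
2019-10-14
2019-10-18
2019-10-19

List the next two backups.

2019-10-21, 2019-10-25

The gap pattern 4, 1, 2, 4, 1 repeats every 3 events.
These are the Mondays, Fridays and Saturdays of each week.
Next Monday: 2019-10-21.
The following Friday is 2019-10-25.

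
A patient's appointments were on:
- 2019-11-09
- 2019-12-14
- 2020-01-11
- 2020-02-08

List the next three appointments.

2020-03-14, 2020-04-11, 2020-05-09

All dates are Saturdays, 35, 28, 28 days apart.
Specifically, the 2nd Saturday of each month.
2nd Saturday of March 2020: 2020-03-14.
April 2020 — 2nd Saturday is 2020-04-11.
2nd Saturday of May 2020: 2020-05-09.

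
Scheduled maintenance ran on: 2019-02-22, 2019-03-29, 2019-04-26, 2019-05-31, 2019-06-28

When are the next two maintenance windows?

2019-07-26, 2019-08-30

All Fridays; the gaps (35, 28, 35, 28) vary with month length.
This is the last Friday of each month.
July 2019 ends with Friday 2019-07-26.
August 2019 ends with Friday 2019-08-30.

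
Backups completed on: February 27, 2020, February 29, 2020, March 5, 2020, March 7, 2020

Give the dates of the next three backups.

March 12, 2020; March 14, 2020; March 19, 2020

Gaps: 2, 5, 2 days — not constant, but cyclic with period 2.
The events fall on every Thursday and Saturday.
The following Thursday is March 12, 2020.
Next Saturday: March 14, 2020.
Next Thursday: March 19, 2020.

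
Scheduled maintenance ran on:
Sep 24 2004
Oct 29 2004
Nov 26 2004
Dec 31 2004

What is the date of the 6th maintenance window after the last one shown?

Every date is a Friday; gaps 35, 28, 35 days.
Each is the last Friday of its month (at least one falls on the 29th or later, ruling out '4th Friday').
January 2005 ends with Friday Jan 28 2005.
February 2005 ends with Friday Feb 25 2005.
Last Friday of March 2005: Mar 25 2005.
April 2005 ends with Friday Apr 29 2005.
Last Friday of May 2005: May 27 2005.
June 2005 ends with Friday Jun 24 2005.

Jun 24 2005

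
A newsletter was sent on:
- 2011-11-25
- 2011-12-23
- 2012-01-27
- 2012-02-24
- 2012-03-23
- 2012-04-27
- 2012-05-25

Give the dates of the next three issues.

2012-06-22, 2012-07-27, 2012-08-24

These are Fridays at 28- or 35-day spacing (28, 35, 28, 28, 35, 28).
The pattern: 4th Friday of the month.
June 2012 — 4th Friday is 2012-06-22.
4th Friday of July 2012: 2012-07-27.
August 2012 — 4th Friday is 2012-08-24.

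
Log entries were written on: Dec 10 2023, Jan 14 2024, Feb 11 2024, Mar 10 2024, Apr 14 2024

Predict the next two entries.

Gaps: 35, 28, 28, 35 days — a mix of 28 and 35. Every date is a Sunday.
Each is the 2nd Sunday of its month.
May 2024 — 2nd Sunday is May 12 2024.
June 2024 — 2nd Sunday is Jun 9 2024.

May 12 2024, Jun 9 2024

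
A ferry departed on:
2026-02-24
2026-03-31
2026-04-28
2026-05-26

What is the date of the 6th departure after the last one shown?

Every date is a Tuesday; gaps 35, 28, 28 days.
Each is the last Tuesday of its month (at least one falls on the 29th or later, ruling out '4th Tuesday').
Last Tuesday of June 2026: 2026-06-30.
Last Tuesday of July 2026: 2026-07-28.
Last Tuesday of August 2026: 2026-08-25.
September 2026 ends with Tuesday 2026-09-29.
Last Tuesday of October 2026: 2026-10-27.
Last Tuesday of November 2026: 2026-11-24.

2026-11-24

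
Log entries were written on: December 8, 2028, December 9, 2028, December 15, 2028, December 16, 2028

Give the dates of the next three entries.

December 22, 2028; December 23, 2028; December 29, 2028

The gap pattern 1, 6, 1 repeats every 2 events.
These are the Fridays and Saturdays of each week.
Next Friday: December 22, 2028.
Next Saturday: December 23, 2028.
Next Friday: December 29, 2028.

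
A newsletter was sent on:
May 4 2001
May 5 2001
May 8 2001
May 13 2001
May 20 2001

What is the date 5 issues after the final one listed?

Jul 24 2001

Gaps: 1, 3, 5, 7 days — each gap is 2 larger than the previous one.
Next gap: 9 days. May 20 2001 + 9 days = May 29 2001.
Next gap: 11 days. May 29 2001 + 11 days = Jun 9 2001.
Next gap: 13 days. Jun 9 2001 + 13 days = Jun 22 2001.
Next gap: 15 days. Jun 22 2001 + 15 days = Jul 7 2001.
Next gap: 17 days. Jul 7 2001 + 17 days = Jul 24 2001.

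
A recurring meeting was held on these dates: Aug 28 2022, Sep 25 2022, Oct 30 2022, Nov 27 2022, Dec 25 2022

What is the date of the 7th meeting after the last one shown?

Jul 30 2023

Every date is a Sunday; gaps 28, 35, 28, 28 days.
Each is the last Sunday of its month (at least one falls on the 29th or later, ruling out '4th Sunday').
Last Sunday of January 2023: Jan 29 2023.
Last Sunday of February 2023: Feb 26 2023.
Last Sunday of March 2023: Mar 26 2023.
Last Sunday of April 2023: Apr 30 2023.
May 2023 ends with Sunday May 28 2023.
June 2023 ends with Sunday Jun 25 2023.
July 2023 ends with Sunday Jul 30 2023.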